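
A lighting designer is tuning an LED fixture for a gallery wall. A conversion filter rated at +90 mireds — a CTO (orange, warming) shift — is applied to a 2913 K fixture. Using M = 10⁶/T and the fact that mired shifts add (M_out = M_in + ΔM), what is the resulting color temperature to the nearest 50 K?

M_in = 10⁶/2913 = 343.29 mireds.
M_out = 343.29 + (+90) = 433.29 mireds.
T_out = 10⁶/433.29 = 2307.9 K → 2300 K.

2300 K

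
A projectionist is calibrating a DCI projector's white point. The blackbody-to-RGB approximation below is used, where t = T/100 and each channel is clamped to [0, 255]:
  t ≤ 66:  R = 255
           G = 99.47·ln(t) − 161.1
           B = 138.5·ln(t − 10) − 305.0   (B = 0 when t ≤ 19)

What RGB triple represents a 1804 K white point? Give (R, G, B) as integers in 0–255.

t = 1804/100 = 18.04; the t ≤ 66 branch applies.
R = 255 by definition for t ≤ 66.
G = 99.47·ln 18.04 − 161.1 = 99.47·2.8926 − 161.1 = 126.626.
t = 18.04 ≤ 19, so B = 0.
Rounded: (255, 127, 0).

(255, 127, 0)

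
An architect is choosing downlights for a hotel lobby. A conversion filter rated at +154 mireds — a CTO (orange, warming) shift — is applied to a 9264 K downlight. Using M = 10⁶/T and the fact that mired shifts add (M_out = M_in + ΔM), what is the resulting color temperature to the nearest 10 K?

M_in = 10⁶/9264 = 107.94 mireds.
M_out = 107.94 + (+154) = 261.94 mireds.
T_out = 10⁶/261.94 = 3817.6 K → 3820 K.

3820 K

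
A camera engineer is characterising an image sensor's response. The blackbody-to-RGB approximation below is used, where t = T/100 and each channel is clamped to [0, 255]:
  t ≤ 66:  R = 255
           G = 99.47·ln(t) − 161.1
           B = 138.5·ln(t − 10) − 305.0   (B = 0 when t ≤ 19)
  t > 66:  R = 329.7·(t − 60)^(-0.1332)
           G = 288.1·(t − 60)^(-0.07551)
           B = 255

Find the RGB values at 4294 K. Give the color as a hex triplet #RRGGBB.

t = 4294/100 = 42.94; the t ≤ 66 branch applies.
R = 255 by definition for t ≤ 66.
G = 99.47·ln 42.94 − 161.1 = 99.47·3.7598 − 161.1 = 212.888.
B = 138.5·ln(42.94 − 10) − 305.0 = 138.5·ln 32.94 − 305.0 = 138.5·3.4947 − 305.0 = 179.014.
Rounded: (255, 213, 179).
In hex: #FFD5B3.

#FFD5B3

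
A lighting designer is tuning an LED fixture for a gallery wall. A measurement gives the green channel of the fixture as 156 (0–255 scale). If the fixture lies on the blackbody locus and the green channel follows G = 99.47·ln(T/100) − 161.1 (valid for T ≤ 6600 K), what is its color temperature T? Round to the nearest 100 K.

2400 K

ln t = (156 + 161.1) / 99.47 = 3.1879.
t = e^3.1879 = 24.237.
T = 100·t = 2424 K → 2400 K to the nearest 100 K.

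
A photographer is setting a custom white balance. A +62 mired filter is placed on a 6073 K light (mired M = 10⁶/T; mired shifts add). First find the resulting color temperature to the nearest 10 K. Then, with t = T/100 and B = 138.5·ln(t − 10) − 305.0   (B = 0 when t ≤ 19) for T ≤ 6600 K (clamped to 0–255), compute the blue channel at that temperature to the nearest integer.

M_in = 10⁶/6073 = 164.66; M_out = 164.66 + (+62) = 226.66.
T_out = 10⁶/226.66 = 4411.8 K → 4410 K; t = 44.1.
B = 138.5·ln(44.1 − 10) − 305.0 = 138.5·ln 34.1 − 305.0 = 138.5·3.5293 − 305.0 = 183.808.
Rounded: 184.

184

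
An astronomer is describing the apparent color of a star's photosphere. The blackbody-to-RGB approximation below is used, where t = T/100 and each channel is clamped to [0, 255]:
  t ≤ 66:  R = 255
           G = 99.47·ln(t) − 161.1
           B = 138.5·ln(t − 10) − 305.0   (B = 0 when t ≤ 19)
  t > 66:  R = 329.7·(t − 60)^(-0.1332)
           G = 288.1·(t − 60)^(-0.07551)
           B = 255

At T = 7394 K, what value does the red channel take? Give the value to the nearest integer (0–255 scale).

t = 7394/100 = 73.94; the t > 66 branch applies.
R = 329.7·(73.94 − 60)^(-0.1332) = 329.7·13.94^(-0.1332) = 329.7·0.70402 = 232.115.
Rounded: 232.

232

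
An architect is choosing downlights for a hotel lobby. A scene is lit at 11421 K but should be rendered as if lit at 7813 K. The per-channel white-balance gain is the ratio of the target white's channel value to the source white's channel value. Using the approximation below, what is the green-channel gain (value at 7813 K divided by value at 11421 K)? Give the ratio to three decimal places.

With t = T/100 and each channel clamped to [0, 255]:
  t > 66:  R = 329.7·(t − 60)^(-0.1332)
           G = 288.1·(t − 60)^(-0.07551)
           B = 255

1.086

At 11421 K (t = 114.21):
  G = 288.1·(114.21 − 60)^(-0.07551) = 288.1·54.21^(-0.07551) = 288.1·0.73971 = 213.110.
At 7813 K (t = 78.13):
  G = 288.1·(78.13 − 60)^(-0.07551) = 288.1·18.13^(-0.07551) = 288.1·0.80349 = 231.484.
Gain = 231.484 / 213.110 = 1.0862 → 1.086.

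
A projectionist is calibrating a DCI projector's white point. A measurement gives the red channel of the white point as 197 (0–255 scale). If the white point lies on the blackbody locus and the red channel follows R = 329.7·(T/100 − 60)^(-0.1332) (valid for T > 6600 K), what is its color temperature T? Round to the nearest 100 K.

10800 K

(t − 60)^(-0.1332) = 197/329.7 = 0.59751.
t − 60 = 0.59751^(1/-0.1332) = 0.59751^(-7.508) = 47.761, so t = 107.761.
T = 100·t = 10776 K → 10800 K to the nearest 100 K.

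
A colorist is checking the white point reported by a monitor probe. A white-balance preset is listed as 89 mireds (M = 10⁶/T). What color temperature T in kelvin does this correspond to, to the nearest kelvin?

11236 K

T = 10⁶ / 89 = 11235.96 K → 11236 K.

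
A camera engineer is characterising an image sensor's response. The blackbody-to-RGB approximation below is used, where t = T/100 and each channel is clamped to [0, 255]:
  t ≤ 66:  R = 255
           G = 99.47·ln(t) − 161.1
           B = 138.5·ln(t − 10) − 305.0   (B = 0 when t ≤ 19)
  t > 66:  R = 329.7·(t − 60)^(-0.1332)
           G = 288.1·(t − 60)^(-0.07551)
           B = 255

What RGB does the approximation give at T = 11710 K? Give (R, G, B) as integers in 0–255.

(192, 212, 255)

t = 11710/100 = 117.1; the t > 66 branch applies.
R = 329.7·(117.1 − 60)^(-0.1332) = 329.7·57.1^(-0.1332) = 329.7·0.58347 = 192.369.
G = 288.1·(117.1 − 60)^(-0.07551) = 288.1·57.1^(-0.07551) = 288.1·0.73681 = 212.275.
B = 255 by definition for t > 66.
Rounded: (192, 212, 255).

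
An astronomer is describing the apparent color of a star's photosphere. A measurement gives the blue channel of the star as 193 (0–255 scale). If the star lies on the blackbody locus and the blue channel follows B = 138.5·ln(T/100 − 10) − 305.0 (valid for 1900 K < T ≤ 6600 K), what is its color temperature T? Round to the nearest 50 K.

4650 K

ln(t − 10) = (193 + 305.0) / 138.5 = 3.5957.
t − 10 = e^3.5957 = 36.440, so t = 46.440.
T = 100·t = 4644 K → 4650 K to the nearest 50 K.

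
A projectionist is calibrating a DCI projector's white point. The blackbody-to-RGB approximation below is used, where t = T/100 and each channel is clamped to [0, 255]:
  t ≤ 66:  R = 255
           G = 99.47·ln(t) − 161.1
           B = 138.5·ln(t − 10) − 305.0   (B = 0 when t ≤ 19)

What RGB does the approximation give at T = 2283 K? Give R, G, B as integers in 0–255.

t = 2283/100 = 22.83; the t ≤ 66 branch applies.
R = 255 by definition for t ≤ 66.
G = 99.47·ln 22.83 − 161.1 = 99.47·3.1281 − 161.1 = 150.050.
B = 138.5·ln(22.83 − 10) − 305.0 = 138.5·ln 12.83 − 305.0 = 138.5·2.5518 − 305.0 = 48.422.
Rounded: (255, 150, 48).

R=255, G=150, B=48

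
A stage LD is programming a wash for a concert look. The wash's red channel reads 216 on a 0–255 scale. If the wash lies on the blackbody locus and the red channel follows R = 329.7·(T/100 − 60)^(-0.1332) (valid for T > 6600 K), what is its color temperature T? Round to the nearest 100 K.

(t − 60)^(-0.1332) = 216/329.7 = 0.65514.
t − 60 = 0.65514^(1/-0.1332) = 0.65514^(-7.508) = 23.926, so t = 83.926.
T = 100·t = 8393 K → 8400 K to the nearest 100 K.

8400 K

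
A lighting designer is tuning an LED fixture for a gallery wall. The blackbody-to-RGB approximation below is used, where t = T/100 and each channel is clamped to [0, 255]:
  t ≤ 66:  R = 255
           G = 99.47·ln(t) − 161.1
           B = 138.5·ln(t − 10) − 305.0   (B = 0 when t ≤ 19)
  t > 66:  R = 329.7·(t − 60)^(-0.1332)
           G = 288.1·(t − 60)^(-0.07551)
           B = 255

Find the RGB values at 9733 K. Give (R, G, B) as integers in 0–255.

t = 9733/100 = 97.33; the t > 66 branch applies.
R = 329.7·(97.33 − 60)^(-0.1332) = 329.7·37.33^(-0.1332) = 329.7·0.61745 = 203.573.
G = 288.1·(97.33 − 60)^(-0.07551) = 288.1·37.33^(-0.07551) = 288.1·0.76084 = 219.198.
B = 255 by definition for t > 66.
Rounded: (204, 219, 255).

(204, 219, 255)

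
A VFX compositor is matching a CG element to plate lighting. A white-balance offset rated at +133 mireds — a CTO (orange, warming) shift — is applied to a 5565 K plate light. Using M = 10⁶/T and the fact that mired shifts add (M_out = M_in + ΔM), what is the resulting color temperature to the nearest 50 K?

M_in = 10⁶/5565 = 179.69 mireds.
M_out = 179.69 + (+133) = 312.69 mireds.
T_out = 10⁶/312.69 = 3198.0 K → 3200 K.

3200 K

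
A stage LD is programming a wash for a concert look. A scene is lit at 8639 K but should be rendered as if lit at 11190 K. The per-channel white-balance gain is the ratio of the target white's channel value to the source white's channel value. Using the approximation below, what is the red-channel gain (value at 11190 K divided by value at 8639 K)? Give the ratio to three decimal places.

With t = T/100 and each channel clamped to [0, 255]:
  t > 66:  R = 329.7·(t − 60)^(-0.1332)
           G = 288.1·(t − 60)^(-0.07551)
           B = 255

0.914

At 8639 K (t = 86.39):
  R = 329.7·(86.39 − 60)^(-0.1332) = 329.7·26.39^(-0.1332) = 329.7·0.64664 = 213.198.
At 11190 K (t = 111.9):
  R = 329.7·(111.9 − 60)^(-0.1332) = 329.7·51.9^(-0.1332) = 329.7·0.59093 = 194.831.
Gain = 194.831 / 213.198 = 0.9139 → 0.914.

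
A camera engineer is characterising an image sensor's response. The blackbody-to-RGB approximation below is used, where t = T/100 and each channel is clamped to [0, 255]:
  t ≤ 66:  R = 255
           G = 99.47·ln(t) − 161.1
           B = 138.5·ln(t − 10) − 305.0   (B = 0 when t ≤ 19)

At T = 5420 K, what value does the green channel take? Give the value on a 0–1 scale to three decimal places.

t = 5420/100 = 54.2; the t ≤ 66 branch applies.
G = 99.47·ln 54.2 − 161.1 = 99.47·3.9927 − 161.1 = 236.052.
On a 0–1 scale: 236.052/255 = 0.9257 → 0.926.

0.926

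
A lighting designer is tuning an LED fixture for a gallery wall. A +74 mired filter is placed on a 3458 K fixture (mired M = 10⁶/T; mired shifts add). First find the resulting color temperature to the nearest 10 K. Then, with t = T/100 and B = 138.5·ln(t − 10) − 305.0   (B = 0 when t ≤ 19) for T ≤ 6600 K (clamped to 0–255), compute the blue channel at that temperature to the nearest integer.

91

M_in = 10⁶/3458 = 289.18; M_out = 289.18 + (+74) = 363.18.
T_out = 10⁶/363.18 = 2753.4 K → 2750 K; t = 27.5.
B = 138.5·ln(27.5 − 10) − 305.0 = 138.5·ln 17.5 − 305.0 = 138.5·2.8622 − 305.0 = 91.415.
Rounded: 91.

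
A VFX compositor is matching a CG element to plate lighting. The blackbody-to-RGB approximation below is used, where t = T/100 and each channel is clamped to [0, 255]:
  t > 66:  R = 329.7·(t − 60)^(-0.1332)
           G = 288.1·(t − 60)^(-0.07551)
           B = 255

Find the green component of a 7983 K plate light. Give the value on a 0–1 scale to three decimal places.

t = 7983/100 = 79.83; the t > 66 branch applies.
G = 288.1·(79.83 − 60)^(-0.07551) = 288.1·19.83^(-0.07551) = 288.1·0.79807 = 229.923.
On a 0–1 scale: 229.923/255 = 0.9017 → 0.902.

0.902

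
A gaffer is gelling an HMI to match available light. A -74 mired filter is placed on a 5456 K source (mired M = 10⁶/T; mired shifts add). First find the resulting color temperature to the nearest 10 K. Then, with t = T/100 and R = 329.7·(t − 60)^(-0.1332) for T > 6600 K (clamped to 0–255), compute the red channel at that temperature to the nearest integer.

M_in = 10⁶/5456 = 183.28; M_out = 183.28 + (-74) = 109.28.
T_out = 10⁶/109.28 = 9150.4 K → 9150 K; t = 91.5.
R = 329.7·(91.5 − 60)^(-0.1332) = 329.7·31.5^(-0.1332) = 329.7·0.63158 = 208.230.
Rounded: 208.

208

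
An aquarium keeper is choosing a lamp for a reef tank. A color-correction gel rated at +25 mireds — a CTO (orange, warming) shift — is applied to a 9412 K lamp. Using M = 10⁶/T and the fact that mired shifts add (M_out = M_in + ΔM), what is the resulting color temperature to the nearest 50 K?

7600 K

M_in = 10⁶/9412 = 106.25 mireds.
M_out = 106.25 + (+25) = 131.25 mireds.
T_out = 10⁶/131.25 = 7619.2 K → 7600 K.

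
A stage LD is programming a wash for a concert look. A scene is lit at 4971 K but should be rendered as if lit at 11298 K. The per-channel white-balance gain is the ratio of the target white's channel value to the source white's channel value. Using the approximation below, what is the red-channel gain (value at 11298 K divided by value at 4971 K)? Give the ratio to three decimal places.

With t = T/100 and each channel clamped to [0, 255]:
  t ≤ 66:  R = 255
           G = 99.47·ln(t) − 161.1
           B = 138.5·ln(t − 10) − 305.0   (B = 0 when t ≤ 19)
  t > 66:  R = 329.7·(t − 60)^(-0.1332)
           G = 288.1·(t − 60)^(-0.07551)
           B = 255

At 4971 K (t = 49.71):
  R = 255 by definition for t ≤ 66.
At 11298 K (t = 112.98):
  R = 329.7·(112.98 − 60)^(-0.1332) = 329.7·52.98^(-0.1332) = 329.7·0.58932 = 194.298.
Gain = 194.298 / 255.000 = 0.7620 → 0.762.

0.762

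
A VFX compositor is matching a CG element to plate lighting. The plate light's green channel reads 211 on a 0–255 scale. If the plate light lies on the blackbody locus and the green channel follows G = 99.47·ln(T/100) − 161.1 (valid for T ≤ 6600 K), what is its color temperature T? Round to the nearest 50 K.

ln t = (211 + 161.1) / 99.47 = 3.7408.
t = e^3.7408 = 42.133.
T = 100·t = 4213 K → 4200 K to the nearest 50 K.

4200 K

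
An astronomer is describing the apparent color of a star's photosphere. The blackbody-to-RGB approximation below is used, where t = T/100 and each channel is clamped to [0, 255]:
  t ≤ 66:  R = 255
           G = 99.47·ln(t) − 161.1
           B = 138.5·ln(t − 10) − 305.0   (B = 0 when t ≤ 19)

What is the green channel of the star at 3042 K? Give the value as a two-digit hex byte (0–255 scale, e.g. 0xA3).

t = 3042/100 = 30.42; the t ≤ 66 branch applies.
G = 99.47·ln 30.42 − 161.1 = 99.47·3.4151 − 161.1 = 178.600.
Rounded: 179; in hex, 0xB3.

0xB3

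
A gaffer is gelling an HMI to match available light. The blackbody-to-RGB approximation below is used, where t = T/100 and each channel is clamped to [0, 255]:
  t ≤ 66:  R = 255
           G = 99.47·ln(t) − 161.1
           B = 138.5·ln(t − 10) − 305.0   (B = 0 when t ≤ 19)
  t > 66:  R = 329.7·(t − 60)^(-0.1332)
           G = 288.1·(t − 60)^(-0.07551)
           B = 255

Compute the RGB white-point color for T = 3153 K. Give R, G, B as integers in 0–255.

R=255, G=182, B=120

t = 3153/100 = 31.53; the t ≤ 66 branch applies.
R = 255 by definition for t ≤ 66.
G = 99.47·ln 31.53 − 161.1 = 99.47·3.4509 − 161.1 = 182.165.
B = 138.5·ln(31.53 − 10) − 305.0 = 138.5·ln 21.53 − 305.0 = 138.5·3.0694 − 305.0 = 120.118.
Rounded: (255, 182, 120).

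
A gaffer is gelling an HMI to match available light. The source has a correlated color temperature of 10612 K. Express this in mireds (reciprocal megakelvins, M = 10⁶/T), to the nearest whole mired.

M = 10⁶ / 10612 = 94.233 → 94 mireds.

94 mireds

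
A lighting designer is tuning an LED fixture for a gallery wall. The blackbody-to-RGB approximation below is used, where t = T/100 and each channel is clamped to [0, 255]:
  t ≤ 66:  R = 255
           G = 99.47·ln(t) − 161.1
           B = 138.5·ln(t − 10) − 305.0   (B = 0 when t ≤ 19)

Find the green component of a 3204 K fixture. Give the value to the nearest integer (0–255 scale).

t = 3204/100 = 32.04; the t ≤ 66 branch applies.
G = 99.47·ln 32.04 − 161.1 = 99.47·3.4670 − 161.1 = 183.761.
Rounded: 184.

184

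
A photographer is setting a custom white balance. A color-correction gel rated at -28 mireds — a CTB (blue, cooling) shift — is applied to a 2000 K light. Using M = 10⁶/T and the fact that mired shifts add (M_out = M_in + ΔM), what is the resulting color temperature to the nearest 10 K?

M_in = 10⁶/2000 = 500.00 mireds.
M_out = 500.00 + (-28) = 472.00 mireds.
T_out = 10⁶/472.00 = 2118.6 K → 2120 K.

2120 K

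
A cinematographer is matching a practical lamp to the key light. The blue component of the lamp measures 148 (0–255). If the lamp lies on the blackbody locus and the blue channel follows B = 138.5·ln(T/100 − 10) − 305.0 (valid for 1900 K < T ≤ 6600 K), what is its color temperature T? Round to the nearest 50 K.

ln(t − 10) = (148 + 305.0) / 138.5 = 3.2708.
t − 10 = e^3.2708 = 26.331, so t = 36.331.
T = 100·t = 3633 K → 3650 K to the nearest 50 K.

3650 K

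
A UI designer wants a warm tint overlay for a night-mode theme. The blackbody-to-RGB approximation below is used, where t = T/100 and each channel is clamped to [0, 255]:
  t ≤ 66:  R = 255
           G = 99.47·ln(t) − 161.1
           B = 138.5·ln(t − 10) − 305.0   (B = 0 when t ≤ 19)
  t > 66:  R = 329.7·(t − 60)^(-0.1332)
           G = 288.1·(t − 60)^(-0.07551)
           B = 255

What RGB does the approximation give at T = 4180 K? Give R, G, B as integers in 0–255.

R=255, G=210, B=174

t = 4180/100 = 41.8; the t ≤ 66 branch applies.
R = 255 by definition for t ≤ 66.
G = 99.47·ln 41.8 − 161.1 = 99.47·3.7329 − 161.1 = 210.211.
B = 138.5·ln(41.8 − 10) − 305.0 = 138.5·ln 31.8 − 305.0 = 138.5·3.4595 − 305.0 = 174.136.
Rounded: (255, 210, 174).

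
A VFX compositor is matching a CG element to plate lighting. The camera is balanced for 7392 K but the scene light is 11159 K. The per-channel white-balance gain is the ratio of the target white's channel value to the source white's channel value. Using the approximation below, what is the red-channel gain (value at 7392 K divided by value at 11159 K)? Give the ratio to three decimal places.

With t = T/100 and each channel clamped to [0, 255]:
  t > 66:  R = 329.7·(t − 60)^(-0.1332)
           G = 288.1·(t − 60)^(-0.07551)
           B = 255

At 11159 K (t = 111.59):
  R = 329.7·(111.59 − 60)^(-0.1332) = 329.7·51.59^(-0.1332) = 329.7·0.59141 = 194.987.
At 7392 K (t = 73.92):
  R = 329.7·(73.92 − 60)^(-0.1332) = 329.7·13.92^(-0.1332) = 329.7·0.70415 = 232.159.
Gain = 232.159 / 194.987 = 1.1906 → 1.191.

1.191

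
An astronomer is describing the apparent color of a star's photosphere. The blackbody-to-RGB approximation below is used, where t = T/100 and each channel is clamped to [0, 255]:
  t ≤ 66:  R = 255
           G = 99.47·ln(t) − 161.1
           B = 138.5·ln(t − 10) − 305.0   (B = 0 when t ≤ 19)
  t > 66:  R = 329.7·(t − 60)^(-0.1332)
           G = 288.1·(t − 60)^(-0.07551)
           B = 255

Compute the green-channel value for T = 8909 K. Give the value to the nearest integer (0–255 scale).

223

t = 8909/100 = 89.09; the t > 66 branch applies.
G = 288.1·(89.09 − 60)^(-0.07551) = 288.1·29.09^(-0.07551) = 288.1·0.77531 = 223.365.
Rounded: 223.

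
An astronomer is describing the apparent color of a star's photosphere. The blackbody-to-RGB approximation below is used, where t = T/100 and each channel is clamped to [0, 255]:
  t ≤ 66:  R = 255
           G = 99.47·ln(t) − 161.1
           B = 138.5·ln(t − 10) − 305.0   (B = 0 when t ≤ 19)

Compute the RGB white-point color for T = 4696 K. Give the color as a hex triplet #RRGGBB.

t = 4696/100 = 46.96; the t ≤ 66 branch applies.
R = 255 by definition for t ≤ 66.
G = 99.47·ln 46.96 − 161.1 = 99.47·3.8493 − 161.1 = 221.789.
B = 138.5·ln(46.96 − 10) − 305.0 = 138.5·ln 36.96 − 305.0 = 138.5·3.6098 − 305.0 = 194.962.
Rounded: (255, 222, 195).
In hex: #FFDEC3.

#FFDEC3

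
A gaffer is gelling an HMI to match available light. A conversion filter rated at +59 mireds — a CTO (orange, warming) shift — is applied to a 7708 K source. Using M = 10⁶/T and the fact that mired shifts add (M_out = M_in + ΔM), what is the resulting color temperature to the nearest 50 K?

5300 K

M_in = 10⁶/7708 = 129.74 mireds.
M_out = 129.74 + (+59) = 188.74 mireds.
T_out = 10⁶/188.74 = 5298.4 K → 5300 K.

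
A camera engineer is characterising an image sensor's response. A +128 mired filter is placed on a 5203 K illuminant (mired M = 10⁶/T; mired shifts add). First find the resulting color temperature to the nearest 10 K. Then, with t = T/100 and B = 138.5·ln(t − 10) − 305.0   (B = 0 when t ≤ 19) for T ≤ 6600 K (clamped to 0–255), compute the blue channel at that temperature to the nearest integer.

118

M_in = 10⁶/5203 = 192.20; M_out = 192.20 + (+128) = 320.20.
T_out = 10⁶/320.20 = 3123.1 K → 3120 K; t = 31.2.
B = 138.5·ln(31.2 − 10) − 305.0 = 138.5·ln 21.2 − 305.0 = 138.5·3.0540 − 305.0 = 117.979.
Rounded: 118.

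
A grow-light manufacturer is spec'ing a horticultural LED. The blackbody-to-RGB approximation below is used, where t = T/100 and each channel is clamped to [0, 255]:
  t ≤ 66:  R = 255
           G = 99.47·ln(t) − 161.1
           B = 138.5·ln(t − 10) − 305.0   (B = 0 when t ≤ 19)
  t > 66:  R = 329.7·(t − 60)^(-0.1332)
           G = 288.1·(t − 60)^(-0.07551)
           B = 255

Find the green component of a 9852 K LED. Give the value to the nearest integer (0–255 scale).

219

t = 9852/100 = 98.52; the t > 66 branch applies.
G = 288.1·(98.52 − 60)^(-0.07551) = 288.1·38.52^(-0.07551) = 288.1·0.75904 = 218.680.
Rounded: 219.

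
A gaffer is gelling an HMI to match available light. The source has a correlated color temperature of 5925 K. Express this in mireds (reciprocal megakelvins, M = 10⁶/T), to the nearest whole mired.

169 mireds

M = 10⁶ / 5925 = 168.776 → 169 mireds.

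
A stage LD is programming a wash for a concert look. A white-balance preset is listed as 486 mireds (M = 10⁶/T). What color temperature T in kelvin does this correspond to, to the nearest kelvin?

T = 10⁶ / 486 = 2057.61 K → 2058 K.

2058 K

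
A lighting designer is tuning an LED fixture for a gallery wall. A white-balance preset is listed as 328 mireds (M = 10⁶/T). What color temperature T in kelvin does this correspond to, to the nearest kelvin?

3049 K

T = 10⁶ / 328 = 3048.78 K → 3049 K.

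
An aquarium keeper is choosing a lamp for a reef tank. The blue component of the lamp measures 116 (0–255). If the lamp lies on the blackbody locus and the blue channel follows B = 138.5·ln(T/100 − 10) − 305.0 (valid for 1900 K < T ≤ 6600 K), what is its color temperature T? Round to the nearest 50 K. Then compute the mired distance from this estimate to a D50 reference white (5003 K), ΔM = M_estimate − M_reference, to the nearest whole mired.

+123 mireds

ln(t − 10) = (116 + 305.0) / 138.5 = 3.0397.
t − 10 = e^3.0397 = 20.899, so t = 30.899.
T = 100·t = 3090 K → 3100 K to the nearest 50 K.
M_estimate = 10⁶/3100 = 322.58; M_reference = 10⁶/5003 = 199.88.
ΔM = 322.58 − 199.88 = 122.70 → +123 mireds.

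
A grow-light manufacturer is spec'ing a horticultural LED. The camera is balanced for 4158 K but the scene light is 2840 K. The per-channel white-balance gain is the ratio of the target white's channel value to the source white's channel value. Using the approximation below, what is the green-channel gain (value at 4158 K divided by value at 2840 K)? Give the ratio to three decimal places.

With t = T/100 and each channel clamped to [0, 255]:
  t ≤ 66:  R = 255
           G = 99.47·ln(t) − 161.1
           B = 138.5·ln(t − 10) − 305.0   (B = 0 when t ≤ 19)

At 2840 K (t = 28.4):
  G = 99.47·ln 28.4 − 161.1 = 99.47·3.3464 − 161.1 = 171.765.
At 4158 K (t = 41.58):
  G = 99.47·ln 41.58 − 161.1 = 99.47·3.7276 − 161.1 = 209.686.
Gain = 209.686 / 171.765 = 1.2208 → 1.221.

1.221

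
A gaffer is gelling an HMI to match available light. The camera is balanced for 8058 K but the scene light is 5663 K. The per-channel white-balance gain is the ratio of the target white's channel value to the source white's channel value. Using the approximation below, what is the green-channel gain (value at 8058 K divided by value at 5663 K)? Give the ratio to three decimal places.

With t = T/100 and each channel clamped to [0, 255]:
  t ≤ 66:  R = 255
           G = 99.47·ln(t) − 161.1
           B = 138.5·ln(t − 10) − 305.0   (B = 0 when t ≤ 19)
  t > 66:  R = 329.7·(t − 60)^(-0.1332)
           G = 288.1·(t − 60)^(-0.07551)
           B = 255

At 5663 K (t = 56.63):
  G = 99.47·ln 56.63 − 161.1 = 99.47·4.0365 − 161.1 = 240.415.
At 8058 K (t = 80.58):
  G = 288.1·(80.58 − 60)^(-0.07551) = 288.1·20.58^(-0.07551) = 288.1·0.79583 = 229.279.
Gain = 229.279 / 240.415 = 0.9537 → 0.954.

0.954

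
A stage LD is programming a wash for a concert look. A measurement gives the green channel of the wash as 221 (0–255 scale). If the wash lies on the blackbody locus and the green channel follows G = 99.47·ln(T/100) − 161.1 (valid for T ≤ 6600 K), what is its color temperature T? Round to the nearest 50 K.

ln t = (221 + 161.1) / 99.47 = 3.8414.
t = e^3.8414 = 46.589.
T = 100·t = 4659 K → 4650 K to the nearest 50 K.

4650 K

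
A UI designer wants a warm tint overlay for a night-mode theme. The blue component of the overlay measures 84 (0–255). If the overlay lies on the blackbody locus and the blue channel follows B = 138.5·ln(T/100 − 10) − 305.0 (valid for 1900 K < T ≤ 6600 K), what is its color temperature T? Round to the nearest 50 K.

2650 K

ln(t − 10) = (84 + 305.0) / 138.5 = 2.8087.
t − 10 = e^2.8087 = 16.588, so t = 26.588.
T = 100·t = 2659 K → 2650 K to the nearest 50 K.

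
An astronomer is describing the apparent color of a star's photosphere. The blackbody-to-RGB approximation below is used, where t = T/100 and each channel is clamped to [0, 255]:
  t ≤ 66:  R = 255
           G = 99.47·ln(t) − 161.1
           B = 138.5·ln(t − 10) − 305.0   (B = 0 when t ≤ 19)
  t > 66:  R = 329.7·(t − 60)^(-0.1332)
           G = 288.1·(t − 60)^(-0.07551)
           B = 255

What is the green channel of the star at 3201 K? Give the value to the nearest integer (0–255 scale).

t = 3201/100 = 32.01; the t ≤ 66 branch applies.
G = 99.47·ln 32.01 − 161.1 = 99.47·3.4660 − 161.1 = 183.668.
Rounded: 184.

184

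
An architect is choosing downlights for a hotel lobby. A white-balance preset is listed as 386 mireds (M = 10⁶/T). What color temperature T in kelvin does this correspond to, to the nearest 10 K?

T = 10⁶ / 386 = 2590.67 K → 2590 K.

2590 K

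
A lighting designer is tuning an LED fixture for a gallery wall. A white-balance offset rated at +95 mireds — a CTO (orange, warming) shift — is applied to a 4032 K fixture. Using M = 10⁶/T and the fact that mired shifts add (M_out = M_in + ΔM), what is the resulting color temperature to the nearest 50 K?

2900 K

M_in = 10⁶/4032 = 248.02 mireds.
M_out = 248.02 + (+95) = 343.02 mireds.
T_out = 10⁶/343.02 = 2915.3 K → 2900 K.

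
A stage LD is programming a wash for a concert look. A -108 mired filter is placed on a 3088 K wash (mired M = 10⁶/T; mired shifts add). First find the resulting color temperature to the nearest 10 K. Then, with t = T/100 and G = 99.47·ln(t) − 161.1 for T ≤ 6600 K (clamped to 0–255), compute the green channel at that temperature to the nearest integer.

220

M_in = 10⁶/3088 = 323.83; M_out = 323.83 + (-108) = 215.83.
T_out = 10⁶/215.83 = 4633.2 K → 4630 K; t = 46.3.
G = 99.47·ln 46.3 − 161.1 = 99.47·3.8351 − 161.1 = 220.382.
Rounded: 220.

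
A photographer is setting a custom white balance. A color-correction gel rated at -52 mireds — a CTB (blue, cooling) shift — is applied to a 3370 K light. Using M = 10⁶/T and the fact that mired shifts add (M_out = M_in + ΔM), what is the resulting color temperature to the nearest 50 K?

M_in = 10⁶/3370 = 296.74 mireds.
M_out = 296.74 + (-52) = 244.74 mireds.
T_out = 10⁶/244.74 = 4086.0 K → 4100 K.

4100 K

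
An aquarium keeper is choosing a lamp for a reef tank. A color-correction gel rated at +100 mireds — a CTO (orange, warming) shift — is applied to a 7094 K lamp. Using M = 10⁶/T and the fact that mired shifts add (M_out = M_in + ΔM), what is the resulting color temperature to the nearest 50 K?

4150 K

M_in = 10⁶/7094 = 140.96 mireds.
M_out = 140.96 + (+100) = 240.96 mireds.
T_out = 10⁶/240.96 = 4150.0 K → 4150 K.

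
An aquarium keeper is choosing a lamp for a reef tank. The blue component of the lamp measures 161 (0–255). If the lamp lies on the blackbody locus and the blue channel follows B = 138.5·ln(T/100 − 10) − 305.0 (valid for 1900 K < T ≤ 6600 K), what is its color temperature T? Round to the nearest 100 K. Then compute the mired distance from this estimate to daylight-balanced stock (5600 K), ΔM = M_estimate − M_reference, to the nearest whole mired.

+78 mireds

ln(t − 10) = (161 + 305.0) / 138.5 = 3.3646.
t − 10 = e^3.3646 = 28.923, so t = 38.923.
T = 100·t = 3892 K → 3900 K to the nearest 100 K.
M_estimate = 10⁶/3900 = 256.41; M_reference = 10⁶/5600 = 178.57.
ΔM = 256.41 − 178.57 = 77.84 → +78 mireds.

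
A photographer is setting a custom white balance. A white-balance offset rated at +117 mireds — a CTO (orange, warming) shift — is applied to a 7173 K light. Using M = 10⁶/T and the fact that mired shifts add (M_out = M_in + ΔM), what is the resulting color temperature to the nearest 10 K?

M_in = 10⁶/7173 = 139.41 mireds.
M_out = 139.41 + (+117) = 256.41 mireds.
T_out = 10⁶/256.41 = 3900.0 K → 3900 K.

3900 K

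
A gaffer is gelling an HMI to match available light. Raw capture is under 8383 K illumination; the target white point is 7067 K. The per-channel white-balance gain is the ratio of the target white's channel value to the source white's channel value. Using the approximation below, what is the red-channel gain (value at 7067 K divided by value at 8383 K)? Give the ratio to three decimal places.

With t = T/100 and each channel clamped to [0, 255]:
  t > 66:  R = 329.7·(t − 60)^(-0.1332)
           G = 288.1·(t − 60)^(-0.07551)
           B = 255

1.113

At 8383 K (t = 83.83):
  R = 329.7·(83.83 − 60)^(-0.1332) = 329.7·23.83^(-0.1332) = 329.7·0.65549 = 216.116.
At 7067 K (t = 70.67):
  R = 329.7·(70.67 − 60)^(-0.1332) = 329.7·10.67^(-0.1332) = 329.7·0.72954 = 240.529.
Gain = 240.529 / 216.116 = 1.1130 → 1.113.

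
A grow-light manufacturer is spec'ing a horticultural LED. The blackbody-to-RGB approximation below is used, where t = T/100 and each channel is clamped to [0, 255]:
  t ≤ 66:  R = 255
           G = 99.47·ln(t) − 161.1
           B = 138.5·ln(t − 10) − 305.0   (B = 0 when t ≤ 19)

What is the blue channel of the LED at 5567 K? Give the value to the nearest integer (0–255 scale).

t = 5567/100 = 55.67; the t ≤ 66 branch applies.
B = 138.5·ln(55.67 − 10) − 305.0 = 138.5·ln 45.67 − 305.0 = 138.5·3.8214 − 305.0 = 224.270.
Rounded: 224.

224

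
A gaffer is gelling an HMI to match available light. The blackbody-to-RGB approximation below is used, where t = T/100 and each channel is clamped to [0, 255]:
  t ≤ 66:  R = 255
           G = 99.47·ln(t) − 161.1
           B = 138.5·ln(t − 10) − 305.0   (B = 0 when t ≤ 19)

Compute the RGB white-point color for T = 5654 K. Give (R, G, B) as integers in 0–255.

t = 5654/100 = 56.54; the t ≤ 66 branch applies.
R = 255 by definition for t ≤ 66.
G = 99.47·ln 56.54 − 161.1 = 99.47·4.0349 − 161.1 = 240.256.
B = 138.5·ln(56.54 − 10) − 305.0 = 138.5·ln 46.54 − 305.0 = 138.5·3.8403 − 305.0 = 226.883.
Rounded: (255, 240, 227).

(255, 240, 227)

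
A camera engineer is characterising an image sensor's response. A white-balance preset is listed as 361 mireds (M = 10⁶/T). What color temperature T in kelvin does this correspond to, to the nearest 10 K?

2770 K

T = 10⁶ / 361 = 2770.08 K → 2770 K.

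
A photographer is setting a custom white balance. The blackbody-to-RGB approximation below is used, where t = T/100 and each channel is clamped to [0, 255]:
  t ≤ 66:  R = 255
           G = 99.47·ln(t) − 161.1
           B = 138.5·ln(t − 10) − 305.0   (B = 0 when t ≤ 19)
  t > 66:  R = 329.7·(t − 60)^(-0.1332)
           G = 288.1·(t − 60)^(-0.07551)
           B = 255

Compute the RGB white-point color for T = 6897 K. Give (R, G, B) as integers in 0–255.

(246, 244, 255)

t = 6897/100 = 68.97; the t > 66 branch applies.
R = 329.7·(68.97 − 60)^(-0.1332) = 329.7·8.97^(-0.1332) = 329.7·0.74660 = 246.154.
G = 288.1·(68.97 − 60)^(-0.07551) = 288.1·8.97^(-0.07551) = 288.1·0.84733 = 244.117.
B = 255 by definition for t > 66.
Rounded: (246, 244, 255).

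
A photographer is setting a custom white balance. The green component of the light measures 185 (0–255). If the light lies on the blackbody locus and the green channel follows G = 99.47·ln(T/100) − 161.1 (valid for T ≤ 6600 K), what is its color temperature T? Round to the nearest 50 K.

3250 K

ln t = (185 + 161.1) / 99.47 = 3.4794.
t = e^3.4794 = 32.442.
T = 100·t = 3244 K → 3250 K to the nearest 50 K.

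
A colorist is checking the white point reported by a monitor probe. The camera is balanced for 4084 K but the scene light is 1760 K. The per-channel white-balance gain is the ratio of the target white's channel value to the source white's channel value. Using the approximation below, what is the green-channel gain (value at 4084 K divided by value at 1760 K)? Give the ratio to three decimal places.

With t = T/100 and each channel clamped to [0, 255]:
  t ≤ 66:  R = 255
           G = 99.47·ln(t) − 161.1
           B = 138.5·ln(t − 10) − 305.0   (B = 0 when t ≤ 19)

1.674

At 1760 K (t = 17.6):
  G = 99.47·ln 17.6 − 161.1 = 99.47·2.8679 − 161.1 = 124.170.
At 4084 K (t = 40.84):
  G = 99.47·ln 40.84 − 161.1 = 99.47·3.7097 − 161.1 = 207.900.
Gain = 207.900 / 124.170 = 1.6743 → 1.674.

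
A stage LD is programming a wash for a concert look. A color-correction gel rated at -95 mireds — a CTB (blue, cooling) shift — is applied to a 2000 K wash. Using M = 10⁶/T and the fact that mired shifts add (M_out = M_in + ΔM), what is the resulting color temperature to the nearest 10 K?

M_in = 10⁶/2000 = 500.00 mireds.
M_out = 500.00 + (-95) = 405.00 mireds.
T_out = 10⁶/405.00 = 2469.1 K → 2470 K.

2470 K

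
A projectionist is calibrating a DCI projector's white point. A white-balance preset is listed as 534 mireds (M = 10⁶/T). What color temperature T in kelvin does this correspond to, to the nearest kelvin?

1873 K

T = 10⁶ / 534 = 1872.66 K → 1873 K.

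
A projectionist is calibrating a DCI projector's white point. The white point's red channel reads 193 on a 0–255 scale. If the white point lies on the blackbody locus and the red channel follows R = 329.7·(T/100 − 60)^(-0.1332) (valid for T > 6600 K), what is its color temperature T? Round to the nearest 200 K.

(t − 60)^(-0.1332) = 193/329.7 = 0.58538.
t − 60 = 0.58538^(1/-0.1332) = 0.58538^(-7.508) = 55.713, so t = 115.713.
T = 100·t = 11571 K → 11600 K to the nearest 200 K.

11600 K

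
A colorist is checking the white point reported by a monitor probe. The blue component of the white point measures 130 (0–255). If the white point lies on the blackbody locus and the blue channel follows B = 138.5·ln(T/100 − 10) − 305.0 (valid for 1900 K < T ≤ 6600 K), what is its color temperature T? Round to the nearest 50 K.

3300 K

ln(t − 10) = (130 + 305.0) / 138.5 = 3.1408.
t − 10 = e^3.1408 = 23.122, so t = 33.122.
T = 100·t = 3312 K → 3300 K to the nearest 50 K.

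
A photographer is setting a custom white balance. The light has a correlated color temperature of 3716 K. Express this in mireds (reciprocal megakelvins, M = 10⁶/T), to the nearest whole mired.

M = 10⁶ / 3716 = 269.107 → 269 mireds.

269 mireds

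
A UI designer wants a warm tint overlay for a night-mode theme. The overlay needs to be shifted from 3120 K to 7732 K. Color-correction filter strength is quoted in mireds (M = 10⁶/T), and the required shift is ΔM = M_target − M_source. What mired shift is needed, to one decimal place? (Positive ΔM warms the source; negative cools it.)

M_source = 10⁶/3120 = 320.513; M_target = 10⁶/7732 = 129.333.
ΔM = 129.333 − 320.513 = -191.180 → -191.2 mireds, a cooling shift.

-191.2 mireds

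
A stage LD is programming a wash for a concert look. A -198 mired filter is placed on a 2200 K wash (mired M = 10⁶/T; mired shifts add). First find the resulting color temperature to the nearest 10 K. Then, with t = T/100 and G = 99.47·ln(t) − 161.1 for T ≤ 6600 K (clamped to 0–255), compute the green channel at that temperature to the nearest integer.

M_in = 10⁶/2200 = 454.55; M_out = 454.55 + (-198) = 256.55.
T_out = 10⁶/256.55 = 3897.9 K → 3900 K; t = 39.
G = 99.47·ln 39 − 161.1 = 99.47·3.6636 − 161.1 = 203.314.
Rounded: 203.

203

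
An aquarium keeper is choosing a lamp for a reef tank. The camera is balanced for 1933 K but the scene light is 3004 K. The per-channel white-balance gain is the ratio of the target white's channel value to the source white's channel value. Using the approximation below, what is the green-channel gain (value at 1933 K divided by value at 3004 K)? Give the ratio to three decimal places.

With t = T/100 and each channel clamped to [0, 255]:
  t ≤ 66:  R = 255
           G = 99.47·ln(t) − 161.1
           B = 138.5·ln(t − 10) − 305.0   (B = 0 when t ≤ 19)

At 3004 K (t = 30.04):
  G = 99.47·ln 30.04 − 161.1 = 99.47·3.4025 − 161.1 = 177.350.
At 1933 K (t = 19.33):
  G = 99.47·ln 19.33 − 161.1 = 99.47·2.9617 − 161.1 = 133.496.
Gain = 133.496 / 177.350 = 0.7527 → 0.753.

0.753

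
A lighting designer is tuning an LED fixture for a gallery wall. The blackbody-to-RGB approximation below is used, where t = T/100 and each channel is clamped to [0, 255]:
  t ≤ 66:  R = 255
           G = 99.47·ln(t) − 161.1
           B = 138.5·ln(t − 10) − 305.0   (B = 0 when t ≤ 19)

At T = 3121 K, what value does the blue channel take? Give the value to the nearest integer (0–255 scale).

t = 3121/100 = 31.21; the t ≤ 66 branch applies.
B = 138.5·ln(31.21 − 10) − 305.0 = 138.5·ln 21.21 − 305.0 = 138.5·3.0545 − 305.0 = 118.044.
Rounded: 118.

118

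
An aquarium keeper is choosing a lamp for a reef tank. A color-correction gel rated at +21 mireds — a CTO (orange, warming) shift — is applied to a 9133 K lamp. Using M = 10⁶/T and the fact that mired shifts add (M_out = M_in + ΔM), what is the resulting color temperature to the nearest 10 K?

7660 K

M_in = 10⁶/9133 = 109.49 mireds.
M_out = 109.49 + (+21) = 130.49 mireds.
T_out = 10⁶/130.49 = 7663.2 K → 7660 K.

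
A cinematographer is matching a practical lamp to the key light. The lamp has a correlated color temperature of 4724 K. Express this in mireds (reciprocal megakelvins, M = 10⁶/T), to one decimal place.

M = 10⁶ / 4724 = 211.685 → 211.7 mireds.

211.7 mireds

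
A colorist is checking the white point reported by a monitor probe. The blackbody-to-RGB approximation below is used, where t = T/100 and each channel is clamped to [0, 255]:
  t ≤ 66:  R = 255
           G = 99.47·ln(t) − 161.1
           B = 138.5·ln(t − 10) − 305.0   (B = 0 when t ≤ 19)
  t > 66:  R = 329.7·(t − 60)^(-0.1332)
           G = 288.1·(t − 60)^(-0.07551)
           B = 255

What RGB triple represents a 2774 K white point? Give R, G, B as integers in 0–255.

R=255, G=169, B=93

t = 2774/100 = 27.74; the t ≤ 66 branch applies.
R = 255 by definition for t ≤ 66.
G = 99.47·ln 27.74 − 161.1 = 99.47·3.3229 − 161.1 = 169.426.
B = 138.5·ln(27.74 − 10) − 305.0 = 138.5·ln 17.74 − 305.0 = 138.5·2.8758 − 305.0 = 93.301.
Rounded: (255, 169, 93).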